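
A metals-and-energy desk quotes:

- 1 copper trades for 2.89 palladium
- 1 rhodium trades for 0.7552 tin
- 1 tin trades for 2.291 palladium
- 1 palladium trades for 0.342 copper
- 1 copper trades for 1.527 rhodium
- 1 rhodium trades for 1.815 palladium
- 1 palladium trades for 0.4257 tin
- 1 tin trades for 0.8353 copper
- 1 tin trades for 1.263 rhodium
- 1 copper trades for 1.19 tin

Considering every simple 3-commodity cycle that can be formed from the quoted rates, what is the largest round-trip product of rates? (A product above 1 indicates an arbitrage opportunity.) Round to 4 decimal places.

1.0276

copper→palladium→tin→copper: 2.89 × 0.4257 × 0.8353 = 1.02765
palladium→tin→rhodium→palladium: 0.4257 × 1.263 × 1.815 = 0.97585
copper→rhodium→tin→copper: 1.527 × 0.7552 × 0.8353 = 0.96326
copper→rhodium→palladium→copper: 1.527 × 1.815 × 0.342 = 0.94785
copper→tin→palladium→copper: 1.19 × 2.291 × 0.342 = 0.93239
Maximum is copper→palladium→tin→copper at 1.0276; arbitrage exists.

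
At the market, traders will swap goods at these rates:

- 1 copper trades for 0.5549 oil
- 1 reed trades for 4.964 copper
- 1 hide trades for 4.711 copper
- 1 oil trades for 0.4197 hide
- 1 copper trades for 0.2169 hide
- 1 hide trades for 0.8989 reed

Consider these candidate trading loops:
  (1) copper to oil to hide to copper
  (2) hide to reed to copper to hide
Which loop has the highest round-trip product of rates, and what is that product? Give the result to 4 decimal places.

1.0972

(1) 0.5549 × 0.4197 × 4.711 = 1.09715
(2) 0.8989 × 4.964 × 0.2169 = 0.96784
Highest is cycle (1) at 1.0972 (>1, arbitrage).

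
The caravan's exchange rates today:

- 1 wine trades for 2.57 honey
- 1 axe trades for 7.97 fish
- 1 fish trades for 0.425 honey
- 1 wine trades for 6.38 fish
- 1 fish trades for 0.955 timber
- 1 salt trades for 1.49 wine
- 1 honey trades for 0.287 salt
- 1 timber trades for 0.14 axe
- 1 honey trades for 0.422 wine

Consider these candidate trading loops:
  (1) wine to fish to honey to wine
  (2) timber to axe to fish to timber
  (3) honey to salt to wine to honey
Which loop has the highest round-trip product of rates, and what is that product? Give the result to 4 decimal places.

1.1443

(1) 6.38 × 0.425 × 0.422 = 1.14425
(2) 0.14 × 7.97 × 0.955 = 1.06559
(3) 0.287 × 1.49 × 2.57 = 1.09901
Highest is cycle (1) at 1.1443 (>1, arbitrage).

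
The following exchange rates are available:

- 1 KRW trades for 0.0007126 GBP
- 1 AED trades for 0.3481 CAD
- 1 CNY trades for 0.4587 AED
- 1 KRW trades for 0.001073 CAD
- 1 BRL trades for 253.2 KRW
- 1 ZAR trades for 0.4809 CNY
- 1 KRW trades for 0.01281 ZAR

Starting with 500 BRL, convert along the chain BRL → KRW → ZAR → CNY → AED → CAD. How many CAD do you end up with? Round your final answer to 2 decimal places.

500 BRL × 253.2 = 126600 KRW
126600 KRW × 0.01281 = 1621.746 ZAR
1621.746 ZAR × 0.4809 = 779.8976514 CNY
779.8976514 CNY × 0.4587 = 357.73905269718 AED
357.73905269718 AED × 0.3481 = 124.528964243888358 CAD

124.53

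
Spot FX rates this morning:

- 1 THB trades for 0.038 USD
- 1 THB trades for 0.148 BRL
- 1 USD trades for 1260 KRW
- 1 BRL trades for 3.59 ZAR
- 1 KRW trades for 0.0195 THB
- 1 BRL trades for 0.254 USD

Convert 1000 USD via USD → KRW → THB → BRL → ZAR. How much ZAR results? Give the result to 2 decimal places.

1000 USD × 1260 = 1260000 KRW
1260000 KRW × 0.0195 = 24570 THB
24570 THB × 0.148 = 3636.36 BRL
3636.36 BRL × 3.59 = 13054.5324 ZAR

13054.53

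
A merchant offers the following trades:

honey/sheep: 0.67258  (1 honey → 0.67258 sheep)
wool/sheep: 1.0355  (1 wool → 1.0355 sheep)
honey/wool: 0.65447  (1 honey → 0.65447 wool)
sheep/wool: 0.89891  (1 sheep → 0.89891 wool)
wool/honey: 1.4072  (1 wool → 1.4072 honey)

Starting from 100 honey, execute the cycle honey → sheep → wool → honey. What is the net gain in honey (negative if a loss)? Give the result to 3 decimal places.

100 honey × 0.67258 = 67.258 sheep
67.258 sheep × 0.89891 = 60.45888878 wool
60.45888878 wool × 1.4072 = 85.077748291216 honey
Net change: 85.077748291216 − 100 = -14.922251708784 honey

-14.922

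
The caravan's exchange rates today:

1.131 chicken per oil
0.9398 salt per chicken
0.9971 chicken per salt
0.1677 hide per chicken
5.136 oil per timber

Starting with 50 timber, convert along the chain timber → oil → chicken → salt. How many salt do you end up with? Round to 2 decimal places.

50 timber × 5.136 = 256.8 oil
256.8 oil × 1.131 = 290.4408 chicken
290.4408 chicken × 0.9398 = 272.95626384 salt

272.96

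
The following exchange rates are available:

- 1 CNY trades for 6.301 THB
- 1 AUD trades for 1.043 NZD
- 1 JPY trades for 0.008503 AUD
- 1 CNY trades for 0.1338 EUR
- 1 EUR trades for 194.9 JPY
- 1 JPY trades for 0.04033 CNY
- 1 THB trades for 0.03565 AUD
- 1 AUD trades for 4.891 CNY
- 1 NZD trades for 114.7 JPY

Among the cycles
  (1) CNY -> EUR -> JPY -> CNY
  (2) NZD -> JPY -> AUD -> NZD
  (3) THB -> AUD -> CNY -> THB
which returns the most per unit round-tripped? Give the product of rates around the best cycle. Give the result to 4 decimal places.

(1) 0.1338 × 194.9 × 0.04033 = 1.05171
(2) 114.7 × 0.008503 × 1.043 = 1.01723
(3) 0.03565 × 4.891 × 6.301 = 1.09867
Highest is cycle (3) at 1.0987 (>1, arbitrage).

1.0987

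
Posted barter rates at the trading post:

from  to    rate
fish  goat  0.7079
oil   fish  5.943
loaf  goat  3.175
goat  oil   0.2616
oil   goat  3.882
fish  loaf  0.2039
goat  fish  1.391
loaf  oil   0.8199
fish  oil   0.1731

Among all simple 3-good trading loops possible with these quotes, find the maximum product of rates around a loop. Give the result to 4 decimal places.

1.1006

fish→goat→oil→fish: 0.7079 × 0.2616 × 5.943 = 1.10056
fish→loaf→oil→fish: 0.2039 × 0.8199 × 5.943 = 0.99354
fish→oil→goat→fish: 0.1731 × 3.882 × 1.391 = 0.93472
fish→loaf→goat→fish: 0.2039 × 3.175 × 1.391 = 0.90051
Maximum is fish→goat→oil→fish at 1.1006; arbitrage exists.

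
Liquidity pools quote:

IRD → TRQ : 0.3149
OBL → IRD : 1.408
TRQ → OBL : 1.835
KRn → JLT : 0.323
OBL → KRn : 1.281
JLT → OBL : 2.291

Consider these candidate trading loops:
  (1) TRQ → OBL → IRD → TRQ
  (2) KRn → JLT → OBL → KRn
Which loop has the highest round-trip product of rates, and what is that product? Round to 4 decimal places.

0.9479

(1) 1.835 × 1.408 × 0.3149 = 0.81360
(2) 0.323 × 2.291 × 1.281 = 0.94793
Highest is cycle (2) at 0.9479 (≤1, no arbitrage).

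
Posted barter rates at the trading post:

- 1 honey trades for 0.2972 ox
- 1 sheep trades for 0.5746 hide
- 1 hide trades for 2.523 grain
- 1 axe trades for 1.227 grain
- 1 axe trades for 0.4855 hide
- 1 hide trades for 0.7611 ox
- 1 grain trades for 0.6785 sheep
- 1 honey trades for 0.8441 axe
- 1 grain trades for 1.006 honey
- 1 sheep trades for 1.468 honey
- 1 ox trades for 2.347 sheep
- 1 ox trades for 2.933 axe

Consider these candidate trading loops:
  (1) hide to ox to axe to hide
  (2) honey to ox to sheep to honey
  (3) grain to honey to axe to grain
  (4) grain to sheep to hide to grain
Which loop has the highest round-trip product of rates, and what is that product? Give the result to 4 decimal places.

1.0838

(1) 0.7611 × 2.933 × 0.4855 = 1.08378
(2) 0.2972 × 2.347 × 1.468 = 1.02397
(3) 1.006 × 0.8441 × 1.227 = 1.04192
(4) 0.6785 × 0.5746 × 2.523 = 0.98363
Highest is cycle (1) at 1.0838 (>1, arbitrage).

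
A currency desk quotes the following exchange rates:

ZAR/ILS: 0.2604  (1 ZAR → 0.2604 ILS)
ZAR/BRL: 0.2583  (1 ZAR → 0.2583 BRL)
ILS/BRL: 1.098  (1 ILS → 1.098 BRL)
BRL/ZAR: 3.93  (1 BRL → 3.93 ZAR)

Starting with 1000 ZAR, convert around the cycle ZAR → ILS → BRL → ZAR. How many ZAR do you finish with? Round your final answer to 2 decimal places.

1000 ZAR × 0.2604 = 260.4 ILS
260.4 ILS × 1.098 = 285.9192 BRL
285.9192 BRL × 3.93 = 1123.662456 ZAR

1123.66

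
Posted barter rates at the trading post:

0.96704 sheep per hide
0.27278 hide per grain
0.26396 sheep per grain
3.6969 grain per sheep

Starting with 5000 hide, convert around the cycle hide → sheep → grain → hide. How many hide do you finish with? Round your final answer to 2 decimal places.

5000 hide × 0.96704 = 4835.2 sheep
4835.2 sheep × 3.6969 = 17875.25088 grain
17875.25088 grain × 0.27278 = 4876.0109350464 hide

4876.01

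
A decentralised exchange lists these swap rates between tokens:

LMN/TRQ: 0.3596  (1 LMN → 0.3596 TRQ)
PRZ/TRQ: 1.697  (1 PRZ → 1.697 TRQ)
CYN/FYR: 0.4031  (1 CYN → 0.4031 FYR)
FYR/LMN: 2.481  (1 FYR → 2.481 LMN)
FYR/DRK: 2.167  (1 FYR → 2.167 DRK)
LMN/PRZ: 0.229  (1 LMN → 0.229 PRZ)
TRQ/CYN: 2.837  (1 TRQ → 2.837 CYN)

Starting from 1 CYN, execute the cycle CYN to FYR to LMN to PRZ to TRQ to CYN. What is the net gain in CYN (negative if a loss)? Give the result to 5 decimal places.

0.10260

1 CYN × 0.4031 = 0.4031 FYR
0.4031 FYR × 2.481 = 1.0000911 LMN
1.0000911 LMN × 0.229 = 0.2290208619 PRZ
0.2290208619 PRZ × 1.697 = 0.3886484026443 TRQ
0.3886484026443 TRQ × 2.837 = 1.1025955183018791 CYN
Net change: 1.1025955183018791 − 1 = 0.1025955183018791 CYN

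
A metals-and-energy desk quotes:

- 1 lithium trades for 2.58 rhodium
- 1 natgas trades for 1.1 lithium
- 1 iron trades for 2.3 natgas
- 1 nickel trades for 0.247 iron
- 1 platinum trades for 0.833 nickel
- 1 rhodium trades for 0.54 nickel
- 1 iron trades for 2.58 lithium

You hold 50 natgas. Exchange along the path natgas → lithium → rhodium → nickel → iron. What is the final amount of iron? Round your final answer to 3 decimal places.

50 natgas × 1.1 = 55 lithium
55 lithium × 2.58 = 141.9 rhodium
141.9 rhodium × 0.54 = 76.626 nickel
76.626 nickel × 0.247 = 18.926622 iron

18.927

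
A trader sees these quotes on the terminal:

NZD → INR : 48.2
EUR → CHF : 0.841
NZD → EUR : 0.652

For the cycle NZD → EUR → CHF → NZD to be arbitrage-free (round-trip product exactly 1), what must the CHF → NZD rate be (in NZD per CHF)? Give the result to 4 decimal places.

1.8237

Known legs of the cycle: 0.652 × 0.841 = 0.548332
For no arbitrage the full-cycle product must be 1, so the missing rate is 1 / 0.548332 ≈ 1.823713.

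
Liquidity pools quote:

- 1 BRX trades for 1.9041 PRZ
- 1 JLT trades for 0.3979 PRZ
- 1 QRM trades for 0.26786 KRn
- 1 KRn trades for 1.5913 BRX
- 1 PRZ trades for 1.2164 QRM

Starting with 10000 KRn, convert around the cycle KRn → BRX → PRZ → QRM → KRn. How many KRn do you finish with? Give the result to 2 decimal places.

10000 KRn × 1.5913 = 15913 BRX
15913 BRX × 1.9041 = 30299.9433 PRZ
30299.9433 PRZ × 1.2164 = 36856.85103012 QRM
36856.85103012 QRM × 0.26786 = 9872.4761169279432 KRn

9872.48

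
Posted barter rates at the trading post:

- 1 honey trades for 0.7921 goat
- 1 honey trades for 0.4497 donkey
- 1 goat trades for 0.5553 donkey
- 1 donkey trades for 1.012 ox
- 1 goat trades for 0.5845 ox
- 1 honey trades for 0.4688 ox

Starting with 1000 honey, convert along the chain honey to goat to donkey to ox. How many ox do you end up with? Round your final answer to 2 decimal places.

445.13

1000 honey × 0.7921 = 792.1 goat
792.1 goat × 0.5553 = 439.85313 donkey
439.85313 donkey × 1.012 = 445.13136756 ox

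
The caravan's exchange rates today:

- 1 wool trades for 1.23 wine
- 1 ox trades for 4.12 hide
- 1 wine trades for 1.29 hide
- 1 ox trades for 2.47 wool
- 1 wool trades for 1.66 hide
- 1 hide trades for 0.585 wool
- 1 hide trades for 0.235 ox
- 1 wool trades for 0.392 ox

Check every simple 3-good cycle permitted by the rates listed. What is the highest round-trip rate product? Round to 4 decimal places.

hide→ox→wool→hide: 0.235 × 2.47 × 1.66 = 0.96355
hide→wool→ox→hide: 0.585 × 0.392 × 4.12 = 0.94480
hide→wool→wine→hide: 0.585 × 1.23 × 1.29 = 0.92822
Maximum is hide→ox→wool→hide at 0.9635; no arbitrage — every cycle loses value.

0.9635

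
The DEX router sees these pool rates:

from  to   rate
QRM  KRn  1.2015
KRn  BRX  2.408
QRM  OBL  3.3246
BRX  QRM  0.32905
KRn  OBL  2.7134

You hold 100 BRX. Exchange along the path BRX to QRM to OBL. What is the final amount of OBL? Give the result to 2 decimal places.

109.40

100 BRX × 0.32905 = 32.905 QRM
32.905 QRM × 3.3246 = 109.395963 OBL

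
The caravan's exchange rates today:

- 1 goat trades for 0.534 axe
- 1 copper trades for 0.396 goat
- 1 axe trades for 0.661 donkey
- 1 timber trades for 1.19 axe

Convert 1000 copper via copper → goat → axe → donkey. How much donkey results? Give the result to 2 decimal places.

139.78

1000 copper × 0.396 = 396 goat
396 goat × 0.534 = 211.464 axe
211.464 axe × 0.661 = 139.777704 donkey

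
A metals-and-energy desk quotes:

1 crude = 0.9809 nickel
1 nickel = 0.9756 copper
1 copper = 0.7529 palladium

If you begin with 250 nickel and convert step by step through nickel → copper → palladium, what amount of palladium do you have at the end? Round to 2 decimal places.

183.63

250 nickel × 0.9756 = 243.9 copper
243.9 copper × 0.7529 = 183.63231 palladium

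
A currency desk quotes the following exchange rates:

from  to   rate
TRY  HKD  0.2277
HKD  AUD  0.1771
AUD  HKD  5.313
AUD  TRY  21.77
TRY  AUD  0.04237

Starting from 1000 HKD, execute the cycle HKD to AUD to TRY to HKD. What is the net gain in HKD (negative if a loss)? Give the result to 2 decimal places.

-122.11

1000 HKD × 0.1771 = 177.1 AUD
177.1 AUD × 21.77 = 3855.467 TRY
3855.467 TRY × 0.2277 = 877.8898359 HKD
Net change: 877.8898359 − 1000 = -122.1101641 HKD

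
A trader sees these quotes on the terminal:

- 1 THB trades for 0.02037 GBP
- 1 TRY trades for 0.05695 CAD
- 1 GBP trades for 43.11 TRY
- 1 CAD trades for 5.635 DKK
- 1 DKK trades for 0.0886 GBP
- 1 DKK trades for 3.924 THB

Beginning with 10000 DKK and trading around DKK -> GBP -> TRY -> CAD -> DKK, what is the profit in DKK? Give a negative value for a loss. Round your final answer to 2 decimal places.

10000 DKK × 0.0886 = 886 GBP
886 GBP × 43.11 = 38195.46 TRY
38195.46 TRY × 0.05695 = 2175.231447 CAD
2175.231447 CAD × 5.635 = 12257.429203845 DKK
Net change: 12257.429203845 − 10000 = 2257.429203845 DKK

2257.43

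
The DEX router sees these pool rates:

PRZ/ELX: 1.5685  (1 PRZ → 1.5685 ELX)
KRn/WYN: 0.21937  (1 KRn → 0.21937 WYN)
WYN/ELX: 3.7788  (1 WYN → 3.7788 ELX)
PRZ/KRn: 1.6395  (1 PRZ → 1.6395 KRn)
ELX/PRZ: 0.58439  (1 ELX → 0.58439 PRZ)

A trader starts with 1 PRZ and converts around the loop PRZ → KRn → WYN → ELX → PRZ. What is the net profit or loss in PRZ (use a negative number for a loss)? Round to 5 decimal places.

-0.20577

1 PRZ × 1.6395 = 1.6395 KRn
1.6395 KRn × 0.21937 = 0.359657115 WYN
0.359657115 WYN × 3.7788 = 1.359072306162 ELX
1.359072306162 ELX × 0.58439 = 0.79422826499801118 PRZ
Net change: 0.79422826499801118 − 1 = -0.20577173500198882 PRZ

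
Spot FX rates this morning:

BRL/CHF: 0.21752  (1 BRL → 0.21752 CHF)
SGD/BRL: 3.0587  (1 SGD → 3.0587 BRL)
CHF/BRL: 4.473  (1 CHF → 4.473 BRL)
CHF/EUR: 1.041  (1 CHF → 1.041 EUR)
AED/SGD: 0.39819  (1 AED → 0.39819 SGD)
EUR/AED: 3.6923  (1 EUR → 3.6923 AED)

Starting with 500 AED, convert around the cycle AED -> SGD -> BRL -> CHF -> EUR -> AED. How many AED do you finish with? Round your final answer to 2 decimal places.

500 AED × 0.39819 = 199.095 SGD
199.095 SGD × 3.0587 = 608.9718765 BRL
608.9718765 BRL × 0.21752 = 132.46356257628 CHF
132.46356257628 CHF × 1.041 = 137.89456864190748 EUR
137.89456864190748 EUR × 3.6923 = 509.148115796514988404 AED

509.15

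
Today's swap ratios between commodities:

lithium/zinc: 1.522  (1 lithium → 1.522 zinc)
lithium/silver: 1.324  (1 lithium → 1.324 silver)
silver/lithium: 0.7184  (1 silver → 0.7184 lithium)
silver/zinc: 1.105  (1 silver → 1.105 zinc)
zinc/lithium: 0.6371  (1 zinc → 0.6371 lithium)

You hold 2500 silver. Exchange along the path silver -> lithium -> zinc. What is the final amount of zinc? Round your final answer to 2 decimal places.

2733.51

2500 silver × 0.7184 = 1796 lithium
1796 lithium × 1.522 = 2733.512 zinc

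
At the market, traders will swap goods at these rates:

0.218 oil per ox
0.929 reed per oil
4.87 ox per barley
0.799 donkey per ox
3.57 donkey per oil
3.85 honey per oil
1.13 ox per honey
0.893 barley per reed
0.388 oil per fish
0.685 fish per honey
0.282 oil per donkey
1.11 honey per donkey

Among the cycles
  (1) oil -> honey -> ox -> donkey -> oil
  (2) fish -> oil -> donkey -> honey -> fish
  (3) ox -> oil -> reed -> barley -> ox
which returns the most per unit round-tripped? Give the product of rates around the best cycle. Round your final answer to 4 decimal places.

1.0532

(1) 3.85 × 1.13 × 0.799 × 0.282 = 0.98025
(2) 0.388 × 3.57 × 1.11 × 0.685 = 1.05321
(3) 0.218 × 0.929 × 0.893 × 4.87 = 0.88075
Highest is cycle (2) at 1.0532 (>1, arbitrage).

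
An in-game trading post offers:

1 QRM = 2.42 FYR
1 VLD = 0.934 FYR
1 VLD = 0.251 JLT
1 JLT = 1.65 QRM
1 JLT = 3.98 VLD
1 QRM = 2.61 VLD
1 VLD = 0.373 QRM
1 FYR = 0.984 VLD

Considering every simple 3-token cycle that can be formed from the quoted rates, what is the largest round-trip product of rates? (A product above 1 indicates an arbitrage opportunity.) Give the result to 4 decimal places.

JLT→QRM→VLD→JLT: 1.65 × 2.61 × 0.251 = 1.08093
QRM→FYR→VLD→QRM: 2.42 × 0.984 × 0.373 = 0.88822
Maximum is JLT→QRM→VLD→JLT at 1.0809; arbitrage exists.

1.0809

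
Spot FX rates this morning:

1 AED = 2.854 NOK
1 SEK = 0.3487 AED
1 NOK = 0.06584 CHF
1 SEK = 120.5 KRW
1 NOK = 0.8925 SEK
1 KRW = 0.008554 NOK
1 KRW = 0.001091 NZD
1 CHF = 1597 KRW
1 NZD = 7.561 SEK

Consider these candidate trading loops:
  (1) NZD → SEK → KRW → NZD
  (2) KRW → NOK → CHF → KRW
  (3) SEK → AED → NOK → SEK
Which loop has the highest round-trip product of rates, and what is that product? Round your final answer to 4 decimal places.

0.9940

(1) 7.561 × 120.5 × 0.001091 = 0.99401
(2) 0.008554 × 0.06584 × 1597 = 0.89942
(3) 0.3487 × 2.854 × 0.8925 = 0.88821
Highest is cycle (1) at 0.9940 (≤1, no arbitrage).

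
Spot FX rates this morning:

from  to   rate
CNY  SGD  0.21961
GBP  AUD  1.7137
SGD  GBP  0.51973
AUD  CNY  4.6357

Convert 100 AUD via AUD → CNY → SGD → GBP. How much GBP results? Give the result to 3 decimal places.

100 AUD × 4.6357 = 463.57 CNY
463.57 CNY × 0.21961 = 101.8046077 SGD
101.8046077 SGD × 0.51973 = 52.910908759921 GBP

52.911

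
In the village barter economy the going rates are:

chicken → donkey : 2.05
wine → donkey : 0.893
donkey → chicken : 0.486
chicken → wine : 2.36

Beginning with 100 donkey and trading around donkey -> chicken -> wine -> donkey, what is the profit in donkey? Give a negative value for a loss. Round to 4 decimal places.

100 donkey × 0.486 = 48.6 chicken
48.6 chicken × 2.36 = 114.696 wine
114.696 wine × 0.893 = 102.423528 donkey
Net change: 102.423528 − 100 = 2.423528 donkey

2.4235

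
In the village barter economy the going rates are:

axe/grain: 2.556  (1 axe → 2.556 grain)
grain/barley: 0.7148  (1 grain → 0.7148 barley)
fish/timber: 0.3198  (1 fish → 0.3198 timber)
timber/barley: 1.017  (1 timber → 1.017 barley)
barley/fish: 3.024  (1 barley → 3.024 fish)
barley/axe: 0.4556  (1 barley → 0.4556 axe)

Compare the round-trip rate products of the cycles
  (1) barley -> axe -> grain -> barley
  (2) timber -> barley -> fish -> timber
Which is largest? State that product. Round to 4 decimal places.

0.9835

(1) 0.4556 × 2.556 × 0.7148 = 0.83239
(2) 1.017 × 3.024 × 0.3198 = 0.98352
Highest is cycle (2) at 0.9835 (≤1, no arbitrage).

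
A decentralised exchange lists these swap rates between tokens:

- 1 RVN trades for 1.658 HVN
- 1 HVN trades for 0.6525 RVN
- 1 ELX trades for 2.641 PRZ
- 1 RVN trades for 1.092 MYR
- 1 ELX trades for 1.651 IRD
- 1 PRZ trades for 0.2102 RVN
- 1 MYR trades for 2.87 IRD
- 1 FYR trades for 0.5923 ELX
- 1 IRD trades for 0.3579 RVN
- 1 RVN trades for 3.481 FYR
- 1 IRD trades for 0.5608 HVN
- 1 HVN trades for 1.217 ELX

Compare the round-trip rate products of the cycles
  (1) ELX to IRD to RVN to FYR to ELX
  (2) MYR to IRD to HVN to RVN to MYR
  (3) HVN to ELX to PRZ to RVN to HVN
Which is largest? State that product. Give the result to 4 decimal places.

1.2183

(1) 1.651 × 0.3579 × 3.481 × 0.5923 = 1.21830
(2) 2.87 × 0.5608 × 0.6525 × 1.092 = 1.14681
(3) 1.217 × 2.641 × 0.2102 × 1.658 = 1.12015
Highest is cycle (1) at 1.2183 (>1, arbitrage).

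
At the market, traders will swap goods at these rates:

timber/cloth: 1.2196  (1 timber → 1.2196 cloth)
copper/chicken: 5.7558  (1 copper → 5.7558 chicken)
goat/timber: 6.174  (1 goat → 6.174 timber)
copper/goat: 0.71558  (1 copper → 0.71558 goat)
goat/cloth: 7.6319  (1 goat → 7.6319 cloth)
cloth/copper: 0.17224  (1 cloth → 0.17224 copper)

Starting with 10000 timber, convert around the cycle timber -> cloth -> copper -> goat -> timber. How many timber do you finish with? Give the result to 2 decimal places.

9280.60

10000 timber × 1.2196 = 12196 cloth
12196 cloth × 0.17224 = 2100.63904 copper
2100.63904 copper × 0.71558 = 1503.1752842432 goat
1503.1752842432 goat × 6.174 = 9280.6042049175168 timber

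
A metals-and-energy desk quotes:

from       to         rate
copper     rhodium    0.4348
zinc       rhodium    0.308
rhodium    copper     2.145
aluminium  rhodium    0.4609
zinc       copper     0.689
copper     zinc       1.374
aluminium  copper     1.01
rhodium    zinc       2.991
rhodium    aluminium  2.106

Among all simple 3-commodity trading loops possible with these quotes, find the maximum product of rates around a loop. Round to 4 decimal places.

0.9248

rhodium→aluminium→copper→rhodium: 2.106 × 1.01 × 0.4348 = 0.92485
rhodium→copper→zinc→rhodium: 2.145 × 1.374 × 0.308 = 0.90775
rhodium→zinc→copper→rhodium: 2.991 × 0.689 × 0.4348 = 0.89604
Maximum is rhodium→aluminium→copper→rhodium at 0.9248; no arbitrage — every cycle loses value.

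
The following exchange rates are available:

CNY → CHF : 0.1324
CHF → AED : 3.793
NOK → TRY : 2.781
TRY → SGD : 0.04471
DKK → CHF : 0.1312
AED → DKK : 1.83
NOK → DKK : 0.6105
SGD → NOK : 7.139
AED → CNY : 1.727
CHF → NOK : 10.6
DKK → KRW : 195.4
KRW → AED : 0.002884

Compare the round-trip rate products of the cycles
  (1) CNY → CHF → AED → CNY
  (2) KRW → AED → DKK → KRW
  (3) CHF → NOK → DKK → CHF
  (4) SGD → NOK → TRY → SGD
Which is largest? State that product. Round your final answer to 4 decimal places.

1.0313

(1) 0.1324 × 3.793 × 1.727 = 0.86729
(2) 0.002884 × 1.83 × 195.4 = 1.03127
(3) 10.6 × 0.6105 × 0.1312 = 0.84903
(4) 7.139 × 2.781 × 0.04471 = 0.88765
Highest is cycle (2) at 1.0313 (>1, arbitrage).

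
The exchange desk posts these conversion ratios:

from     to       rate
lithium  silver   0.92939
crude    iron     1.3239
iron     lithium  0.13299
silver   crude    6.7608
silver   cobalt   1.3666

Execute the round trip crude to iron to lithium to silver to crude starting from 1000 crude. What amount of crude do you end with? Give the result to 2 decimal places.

1106.29

1000 crude × 1.3239 = 1323.9 iron
1323.9 iron × 0.13299 = 176.065461 lithium
176.065461 lithium × 0.92939 = 163.63347879879 silver
163.63347879879 silver × 6.7608 = 1106.293223462859432 crude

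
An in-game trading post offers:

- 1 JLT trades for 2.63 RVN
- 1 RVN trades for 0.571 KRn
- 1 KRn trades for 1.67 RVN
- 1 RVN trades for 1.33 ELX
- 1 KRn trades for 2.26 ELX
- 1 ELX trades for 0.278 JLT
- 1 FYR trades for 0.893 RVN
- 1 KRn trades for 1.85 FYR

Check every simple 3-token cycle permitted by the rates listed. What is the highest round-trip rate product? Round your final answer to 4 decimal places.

0.9724

JLT→RVN→ELX→JLT: 2.63 × 1.33 × 0.278 = 0.97242
RVN→KRn→FYR→RVN: 0.571 × 1.85 × 0.893 = 0.94332
Maximum is JLT→RVN→ELX→JLT at 0.9724; no arbitrage — every cycle loses value.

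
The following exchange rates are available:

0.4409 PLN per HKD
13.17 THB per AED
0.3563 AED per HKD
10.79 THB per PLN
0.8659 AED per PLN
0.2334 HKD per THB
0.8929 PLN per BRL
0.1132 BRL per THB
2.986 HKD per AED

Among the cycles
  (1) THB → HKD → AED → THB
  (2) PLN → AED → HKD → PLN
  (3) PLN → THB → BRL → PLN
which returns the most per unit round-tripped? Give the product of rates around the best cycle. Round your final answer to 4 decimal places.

(1) 0.2334 × 0.3563 × 13.17 = 1.09522
(2) 0.8659 × 2.986 × 0.4409 = 1.13998
(3) 10.79 × 0.1132 × 0.8929 = 1.09061
Highest is cycle (2) at 1.1400 (>1, arbitrage).

1.1400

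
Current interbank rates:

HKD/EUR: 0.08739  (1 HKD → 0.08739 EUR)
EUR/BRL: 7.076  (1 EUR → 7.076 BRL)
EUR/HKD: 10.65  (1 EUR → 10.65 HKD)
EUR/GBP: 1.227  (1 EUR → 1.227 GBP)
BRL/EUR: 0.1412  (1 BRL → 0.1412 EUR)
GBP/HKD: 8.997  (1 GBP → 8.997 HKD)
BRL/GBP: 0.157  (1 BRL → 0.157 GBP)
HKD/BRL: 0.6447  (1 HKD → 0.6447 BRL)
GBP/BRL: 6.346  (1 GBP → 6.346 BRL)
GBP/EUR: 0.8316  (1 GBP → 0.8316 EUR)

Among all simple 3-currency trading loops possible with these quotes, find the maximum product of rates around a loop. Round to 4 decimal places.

1.0995

EUR→GBP→BRL→EUR: 1.227 × 6.346 × 0.1412 = 1.09946
EUR→HKD→BRL→EUR: 10.65 × 0.6447 × 0.1412 = 0.96949
EUR→GBP→HKD→EUR: 1.227 × 8.997 × 0.08739 = 0.96473
EUR→BRL→GBP→EUR: 7.076 × 0.157 × 0.8316 = 0.92385
GBP→HKD→BRL→GBP: 8.997 × 0.6447 × 0.157 = 0.91066
Maximum is EUR→GBP→BRL→EUR at 1.0995; arbitrage exists.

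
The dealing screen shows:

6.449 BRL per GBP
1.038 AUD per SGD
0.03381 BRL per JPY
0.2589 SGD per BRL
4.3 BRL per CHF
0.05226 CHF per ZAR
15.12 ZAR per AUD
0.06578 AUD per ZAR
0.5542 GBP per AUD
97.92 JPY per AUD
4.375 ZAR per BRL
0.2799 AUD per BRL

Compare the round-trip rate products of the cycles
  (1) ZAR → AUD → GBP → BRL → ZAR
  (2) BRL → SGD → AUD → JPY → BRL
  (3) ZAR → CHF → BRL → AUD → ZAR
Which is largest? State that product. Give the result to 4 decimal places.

(1) 0.06578 × 0.5542 × 6.449 × 4.375 = 1.02856
(2) 0.2589 × 1.038 × 97.92 × 0.03381 = 0.88970
(3) 0.05226 × 4.3 × 0.2799 × 15.12 = 0.95103
Highest is cycle (1) at 1.0286 (>1, arbitrage).

1.0286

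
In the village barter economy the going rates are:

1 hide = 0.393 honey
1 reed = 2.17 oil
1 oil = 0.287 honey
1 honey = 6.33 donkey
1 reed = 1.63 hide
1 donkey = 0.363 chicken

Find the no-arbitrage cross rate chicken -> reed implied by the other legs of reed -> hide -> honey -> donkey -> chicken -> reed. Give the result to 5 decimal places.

0.67937

Known legs of the cycle: 1.63 × 0.393 × 6.33 × 0.363 = 1.4719412961
For no arbitrage the full-cycle product must be 1, so the missing rate is 1 / 1.4719412961 ≈ 0.6793749.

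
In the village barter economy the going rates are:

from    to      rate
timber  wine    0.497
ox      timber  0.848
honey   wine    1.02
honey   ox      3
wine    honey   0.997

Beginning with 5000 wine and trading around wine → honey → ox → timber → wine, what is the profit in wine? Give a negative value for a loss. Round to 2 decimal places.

1302.87

5000 wine × 0.997 = 4985 honey
4985 honey × 3 = 14955 ox
14955 ox × 0.848 = 12681.84 timber
12681.84 timber × 0.497 = 6302.87448 wine
Net change: 6302.87448 − 5000 = 1302.87448 wine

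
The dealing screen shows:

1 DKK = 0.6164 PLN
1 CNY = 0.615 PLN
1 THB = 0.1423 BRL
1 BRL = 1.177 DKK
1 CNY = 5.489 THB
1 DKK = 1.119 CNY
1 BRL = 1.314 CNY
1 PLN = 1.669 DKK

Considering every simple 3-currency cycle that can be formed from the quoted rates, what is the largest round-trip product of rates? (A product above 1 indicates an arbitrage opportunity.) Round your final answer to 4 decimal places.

PLN→DKK→CNY→PLN: 1.669 × 1.119 × 0.615 = 1.14858
BRL→CNY→THB→BRL: 1.314 × 5.489 × 0.1423 = 1.02635
Maximum is PLN→DKK→CNY→PLN at 1.1486; arbitrage exists.

1.1486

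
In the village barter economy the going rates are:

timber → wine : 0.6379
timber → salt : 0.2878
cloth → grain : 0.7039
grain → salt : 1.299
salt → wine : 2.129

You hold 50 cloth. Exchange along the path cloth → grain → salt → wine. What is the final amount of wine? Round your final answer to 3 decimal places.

50 cloth × 0.7039 = 35.195 grain
35.195 grain × 1.299 = 45.718305 salt
45.718305 salt × 2.129 = 97.334271345 wine

97.334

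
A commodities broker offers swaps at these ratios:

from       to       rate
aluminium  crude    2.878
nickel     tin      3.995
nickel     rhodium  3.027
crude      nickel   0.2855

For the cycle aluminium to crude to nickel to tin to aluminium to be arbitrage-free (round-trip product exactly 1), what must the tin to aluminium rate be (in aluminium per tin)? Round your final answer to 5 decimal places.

0.30464

Known legs of the cycle: 2.878 × 0.2855 × 3.995 = 3.282567655
For no arbitrage the full-cycle product must be 1, so the missing rate is 1 / 3.282567655 ≈ 0.3046396.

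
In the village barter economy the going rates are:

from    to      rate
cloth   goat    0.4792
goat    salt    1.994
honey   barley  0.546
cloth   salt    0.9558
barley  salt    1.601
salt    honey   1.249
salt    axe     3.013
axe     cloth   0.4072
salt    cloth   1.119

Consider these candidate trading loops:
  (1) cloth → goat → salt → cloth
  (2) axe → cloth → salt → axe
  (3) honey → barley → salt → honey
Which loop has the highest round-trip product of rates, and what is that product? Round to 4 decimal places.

1.1727

(1) 0.4792 × 1.994 × 1.119 = 1.06923
(2) 0.4072 × 0.9558 × 3.013 = 1.17266
(3) 0.546 × 1.601 × 1.249 = 1.09181
Highest is cycle (2) at 1.1727 (>1, arbitrage).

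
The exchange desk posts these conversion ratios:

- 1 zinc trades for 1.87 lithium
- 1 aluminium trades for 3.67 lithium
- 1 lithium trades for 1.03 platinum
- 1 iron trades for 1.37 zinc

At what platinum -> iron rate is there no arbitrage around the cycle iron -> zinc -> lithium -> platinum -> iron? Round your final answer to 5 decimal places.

0.37897

Known legs of the cycle: 1.37 × 1.87 × 1.03 = 2.638757
For no arbitrage the full-cycle product must be 1, so the missing rate is 1 / 2.638757 ≈ 0.3789663.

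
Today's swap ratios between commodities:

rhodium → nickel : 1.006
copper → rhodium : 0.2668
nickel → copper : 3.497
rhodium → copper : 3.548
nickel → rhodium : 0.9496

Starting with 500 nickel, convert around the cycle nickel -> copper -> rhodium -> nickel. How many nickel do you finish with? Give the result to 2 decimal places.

469.30

500 nickel × 3.497 = 1748.5 copper
1748.5 copper × 0.2668 = 466.4998 rhodium
466.4998 rhodium × 1.006 = 469.2987988 nickel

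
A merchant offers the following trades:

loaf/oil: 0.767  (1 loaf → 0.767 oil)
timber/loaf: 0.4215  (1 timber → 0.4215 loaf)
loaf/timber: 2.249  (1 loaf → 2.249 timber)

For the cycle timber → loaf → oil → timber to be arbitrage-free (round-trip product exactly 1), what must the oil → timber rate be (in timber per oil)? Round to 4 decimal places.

3.0932

Known legs of the cycle: 0.4215 × 0.767 = 0.3232905
For no arbitrage the full-cycle product must be 1, so the missing rate is 1 / 0.3232905 ≈ 3.093193.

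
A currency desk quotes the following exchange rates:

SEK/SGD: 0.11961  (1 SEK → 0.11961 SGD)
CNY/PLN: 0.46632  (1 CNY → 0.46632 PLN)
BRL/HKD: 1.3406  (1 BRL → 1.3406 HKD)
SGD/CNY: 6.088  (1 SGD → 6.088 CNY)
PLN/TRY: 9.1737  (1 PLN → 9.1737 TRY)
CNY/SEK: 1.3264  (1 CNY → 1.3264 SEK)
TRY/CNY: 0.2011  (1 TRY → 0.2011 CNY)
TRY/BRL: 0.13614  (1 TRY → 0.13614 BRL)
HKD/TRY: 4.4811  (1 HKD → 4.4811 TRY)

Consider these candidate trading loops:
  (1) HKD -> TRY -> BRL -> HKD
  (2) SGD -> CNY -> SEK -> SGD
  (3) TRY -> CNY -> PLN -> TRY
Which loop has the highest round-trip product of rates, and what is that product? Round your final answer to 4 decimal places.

0.9659

(1) 4.4811 × 0.13614 × 1.3406 = 0.81784
(2) 6.088 × 1.3264 × 0.11961 = 0.96587
(3) 0.2011 × 0.46632 × 9.1737 = 0.86028
Highest is cycle (2) at 0.9659 (≤1, no arbitrage).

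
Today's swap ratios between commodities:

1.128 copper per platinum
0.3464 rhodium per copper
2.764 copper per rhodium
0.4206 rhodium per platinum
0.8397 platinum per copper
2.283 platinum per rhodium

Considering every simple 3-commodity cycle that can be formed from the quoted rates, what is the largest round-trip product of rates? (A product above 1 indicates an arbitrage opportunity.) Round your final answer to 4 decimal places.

0.9762

rhodium→copper→platinum→rhodium: 2.764 × 0.8397 × 0.4206 = 0.97618
rhodium→platinum→copper→rhodium: 2.283 × 1.128 × 0.3464 = 0.89206
Maximum is rhodium→copper→platinum→rhodium at 0.9762; no arbitrage — every cycle loses value.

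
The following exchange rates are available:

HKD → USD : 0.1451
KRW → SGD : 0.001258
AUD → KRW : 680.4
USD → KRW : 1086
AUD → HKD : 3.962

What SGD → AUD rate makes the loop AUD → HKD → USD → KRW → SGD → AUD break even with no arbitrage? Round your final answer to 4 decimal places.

Known legs of the cycle: 3.962 × 0.1451 × 1086 × 0.001258 = 0.7854026278056
For no arbitrage the full-cycle product must be 1, so the missing rate is 1 / 0.7854026278056 ≈ 1.273232.

1.2732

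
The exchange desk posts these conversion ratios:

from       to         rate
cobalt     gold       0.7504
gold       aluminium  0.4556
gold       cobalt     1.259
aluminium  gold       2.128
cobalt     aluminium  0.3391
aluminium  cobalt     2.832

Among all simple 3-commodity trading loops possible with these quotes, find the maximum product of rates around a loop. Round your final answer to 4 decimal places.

gold→aluminium→cobalt→gold: 0.4556 × 2.832 × 0.7504 = 0.96821
gold→cobalt→aluminium→gold: 1.259 × 0.3391 × 2.128 = 0.90850
Maximum is gold→aluminium→cobalt→gold at 0.9682; no arbitrage — every cycle loses value.

0.9682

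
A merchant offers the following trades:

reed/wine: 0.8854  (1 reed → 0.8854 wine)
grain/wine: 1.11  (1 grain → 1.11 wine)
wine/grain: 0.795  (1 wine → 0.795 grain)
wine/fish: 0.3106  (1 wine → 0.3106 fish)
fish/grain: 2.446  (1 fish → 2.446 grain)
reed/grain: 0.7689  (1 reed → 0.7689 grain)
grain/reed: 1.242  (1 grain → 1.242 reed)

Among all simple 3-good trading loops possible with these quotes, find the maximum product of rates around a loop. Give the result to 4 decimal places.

0.8742

grain→reed→wine→grain: 1.242 × 0.8854 × 0.795 = 0.87424
grain→wine→fish→grain: 1.11 × 0.3106 × 2.446 = 0.84330
Maximum is grain→reed→wine→grain at 0.8742; no arbitrage — every cycle loses value.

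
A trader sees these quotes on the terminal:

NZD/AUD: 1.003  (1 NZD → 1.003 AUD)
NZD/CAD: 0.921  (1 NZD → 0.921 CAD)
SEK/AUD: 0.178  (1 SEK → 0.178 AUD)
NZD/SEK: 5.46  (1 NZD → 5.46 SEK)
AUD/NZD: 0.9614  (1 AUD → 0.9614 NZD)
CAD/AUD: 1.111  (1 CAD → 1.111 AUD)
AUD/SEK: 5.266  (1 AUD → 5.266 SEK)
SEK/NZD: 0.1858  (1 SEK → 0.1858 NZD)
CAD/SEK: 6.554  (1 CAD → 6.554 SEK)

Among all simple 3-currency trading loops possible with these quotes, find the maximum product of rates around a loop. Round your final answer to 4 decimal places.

1.1215

SEK→NZD→CAD→SEK: 0.1858 × 0.921 × 6.554 = 1.12153
NZD→CAD→AUD→NZD: 0.921 × 1.111 × 0.9614 = 0.98373
SEK→NZD→AUD→SEK: 0.1858 × 1.003 × 5.266 = 0.98136
SEK→AUD→NZD→SEK: 0.178 × 0.9614 × 5.46 = 0.93437
Maximum is SEK→NZD→CAD→SEK at 1.1215; arbitrage exists.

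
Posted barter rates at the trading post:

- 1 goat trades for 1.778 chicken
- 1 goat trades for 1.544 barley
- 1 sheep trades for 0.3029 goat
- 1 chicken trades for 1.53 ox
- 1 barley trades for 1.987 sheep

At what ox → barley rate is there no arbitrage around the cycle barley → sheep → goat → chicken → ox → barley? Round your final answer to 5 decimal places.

Known legs of the cycle: 1.987 × 0.3029 × 1.778 × 1.53 = 1.637270089182
For no arbitrage the full-cycle product must be 1, so the missing rate is 1 / 1.637270089182 ≈ 0.6107728.

0.61077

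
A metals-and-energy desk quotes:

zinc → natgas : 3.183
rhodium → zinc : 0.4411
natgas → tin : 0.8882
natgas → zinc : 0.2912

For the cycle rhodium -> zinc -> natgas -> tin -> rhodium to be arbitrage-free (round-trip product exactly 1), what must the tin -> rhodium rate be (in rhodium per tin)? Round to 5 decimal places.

Known legs of the cycle: 0.4411 × 3.183 × 0.8882 = 1.24705171866
For no arbitrage the full-cycle product must be 1, so the missing rate is 1 / 1.24705171866 ≈ 0.8018914.

0.80189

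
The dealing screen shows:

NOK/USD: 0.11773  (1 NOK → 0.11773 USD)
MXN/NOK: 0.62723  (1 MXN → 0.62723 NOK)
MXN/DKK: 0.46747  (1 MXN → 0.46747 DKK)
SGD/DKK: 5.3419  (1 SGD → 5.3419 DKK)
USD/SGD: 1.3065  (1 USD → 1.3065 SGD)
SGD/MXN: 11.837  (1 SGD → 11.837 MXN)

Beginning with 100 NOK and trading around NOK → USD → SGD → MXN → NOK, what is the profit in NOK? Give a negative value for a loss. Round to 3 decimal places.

14.200

100 NOK × 0.11773 = 11.773 USD
11.773 USD × 1.3065 = 15.3814245 SGD
15.3814245 SGD × 11.837 = 182.0699218065 MXN
182.0699218065 MXN × 0.62723 = 114.199717054690995 NOK
Net change: 114.199717054690995 − 100 = 14.199717054690995 NOK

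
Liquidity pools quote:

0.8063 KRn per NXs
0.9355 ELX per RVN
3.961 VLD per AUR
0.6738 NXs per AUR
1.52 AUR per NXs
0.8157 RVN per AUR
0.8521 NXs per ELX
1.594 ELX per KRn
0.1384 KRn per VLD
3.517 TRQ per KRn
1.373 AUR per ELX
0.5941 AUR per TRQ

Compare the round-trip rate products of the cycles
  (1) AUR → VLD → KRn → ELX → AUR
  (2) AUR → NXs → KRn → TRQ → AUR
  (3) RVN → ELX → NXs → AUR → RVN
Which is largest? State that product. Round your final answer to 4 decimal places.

1.1998

(1) 3.961 × 0.1384 × 1.594 × 1.373 = 1.19977
(2) 0.6738 × 0.8063 × 3.517 × 0.5941 = 1.13517
(3) 0.9355 × 0.8521 × 1.52 × 0.8157 = 0.98834
Highest is cycle (1) at 1.1998 (>1, arbitrage).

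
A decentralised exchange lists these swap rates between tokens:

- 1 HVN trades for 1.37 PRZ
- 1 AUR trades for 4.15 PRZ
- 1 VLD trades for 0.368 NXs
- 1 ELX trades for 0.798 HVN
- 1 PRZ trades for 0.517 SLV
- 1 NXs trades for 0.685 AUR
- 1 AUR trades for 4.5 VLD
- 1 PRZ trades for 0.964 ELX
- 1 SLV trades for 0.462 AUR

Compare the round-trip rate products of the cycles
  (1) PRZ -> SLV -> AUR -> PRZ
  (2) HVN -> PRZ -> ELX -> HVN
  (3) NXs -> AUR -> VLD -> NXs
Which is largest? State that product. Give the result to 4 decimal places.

(1) 0.517 × 0.462 × 4.15 = 0.99124
(2) 1.37 × 0.964 × 0.798 = 1.05390
(3) 0.685 × 4.5 × 0.368 = 1.13436
Highest is cycle (3) at 1.1344 (>1, arbitrage).

1.1344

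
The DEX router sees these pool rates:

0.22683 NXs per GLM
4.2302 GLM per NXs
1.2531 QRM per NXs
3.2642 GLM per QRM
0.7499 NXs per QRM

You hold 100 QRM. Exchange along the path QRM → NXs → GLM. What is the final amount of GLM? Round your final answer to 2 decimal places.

100 QRM × 0.7499 = 74.99 NXs
74.99 NXs × 4.2302 = 317.222698 GLM

317.22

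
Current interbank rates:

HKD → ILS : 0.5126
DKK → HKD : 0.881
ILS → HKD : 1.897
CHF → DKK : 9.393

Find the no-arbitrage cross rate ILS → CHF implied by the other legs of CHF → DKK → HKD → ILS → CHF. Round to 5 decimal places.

0.23574

Known legs of the cycle: 9.393 × 0.881 × 0.5126 = 4.2418844358
For no arbitrage the full-cycle product must be 1, so the missing rate is 1 / 4.2418844358 ≈ 0.2357443.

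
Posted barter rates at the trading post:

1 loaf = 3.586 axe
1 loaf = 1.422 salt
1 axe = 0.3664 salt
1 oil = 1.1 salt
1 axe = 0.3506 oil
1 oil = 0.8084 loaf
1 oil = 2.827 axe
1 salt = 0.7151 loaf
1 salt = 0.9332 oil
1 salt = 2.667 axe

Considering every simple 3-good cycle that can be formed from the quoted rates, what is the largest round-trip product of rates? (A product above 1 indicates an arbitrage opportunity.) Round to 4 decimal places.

1.0728

loaf→salt→oil→loaf: 1.422 × 0.9332 × 0.8084 = 1.07276
axe→oil→salt→axe: 0.3506 × 1.1 × 2.667 = 1.02856
loaf→axe→oil→loaf: 3.586 × 0.3506 × 0.8084 = 1.01636
axe→salt→oil→axe: 0.3664 × 0.9332 × 2.827 = 0.96662
loaf→axe→salt→loaf: 3.586 × 0.3664 × 0.7151 = 0.93958
Maximum is loaf→salt→oil→loaf at 1.0728; arbitrage exists.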